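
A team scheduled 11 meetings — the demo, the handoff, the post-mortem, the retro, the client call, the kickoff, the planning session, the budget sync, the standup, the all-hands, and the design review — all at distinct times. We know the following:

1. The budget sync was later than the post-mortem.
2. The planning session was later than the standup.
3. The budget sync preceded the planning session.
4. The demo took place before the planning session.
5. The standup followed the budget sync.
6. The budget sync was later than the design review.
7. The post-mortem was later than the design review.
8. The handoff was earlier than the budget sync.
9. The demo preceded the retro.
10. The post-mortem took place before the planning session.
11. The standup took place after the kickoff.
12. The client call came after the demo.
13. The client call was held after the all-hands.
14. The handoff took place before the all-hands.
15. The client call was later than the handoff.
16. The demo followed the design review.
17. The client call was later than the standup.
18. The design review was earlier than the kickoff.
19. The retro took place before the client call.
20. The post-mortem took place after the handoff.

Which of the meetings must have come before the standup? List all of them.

the budget sync, the design review, the handoff, the kickoff, the post-mortem

Directly stated before the standup: the budget sync and the kickoff.
The design review reaches the standup via the design review → the kickoff → the standup.
The handoff reaches the standup via the handoff → the budget sync → the standup.
The post-mortem reaches the standup via the post-mortem → the budget sync → the standup.
No chain forces the demo (or any of the others) ahead of the standup.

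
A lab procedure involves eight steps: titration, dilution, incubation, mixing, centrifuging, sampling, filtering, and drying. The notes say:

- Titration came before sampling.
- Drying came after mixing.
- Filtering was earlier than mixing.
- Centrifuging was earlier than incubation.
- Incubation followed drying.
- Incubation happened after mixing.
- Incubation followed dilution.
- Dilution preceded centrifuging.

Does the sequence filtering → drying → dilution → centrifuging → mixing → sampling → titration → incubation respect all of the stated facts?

no

The constraints require mixing before drying, but in the proposed sequence drying appears ahead of mixing. That one violation is enough.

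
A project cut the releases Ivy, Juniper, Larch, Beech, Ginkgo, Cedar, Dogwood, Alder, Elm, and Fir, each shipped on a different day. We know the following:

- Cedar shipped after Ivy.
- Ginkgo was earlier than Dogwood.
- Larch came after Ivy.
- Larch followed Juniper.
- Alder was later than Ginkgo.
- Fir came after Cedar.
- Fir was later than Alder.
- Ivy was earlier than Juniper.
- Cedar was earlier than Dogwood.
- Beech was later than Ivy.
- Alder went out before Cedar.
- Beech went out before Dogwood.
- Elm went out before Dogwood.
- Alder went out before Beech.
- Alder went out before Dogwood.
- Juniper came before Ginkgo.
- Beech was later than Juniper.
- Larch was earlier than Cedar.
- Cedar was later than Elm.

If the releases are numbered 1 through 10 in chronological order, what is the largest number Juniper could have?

Juniper must come before Alder, Beech, Cedar, Dogwood, Fir, Ginkgo, and Larch — 7 releases forced after it.
Everything else can be placed before Juniper in some valid order, so Juniper can sit as late as position 10 − 7 = 3.

3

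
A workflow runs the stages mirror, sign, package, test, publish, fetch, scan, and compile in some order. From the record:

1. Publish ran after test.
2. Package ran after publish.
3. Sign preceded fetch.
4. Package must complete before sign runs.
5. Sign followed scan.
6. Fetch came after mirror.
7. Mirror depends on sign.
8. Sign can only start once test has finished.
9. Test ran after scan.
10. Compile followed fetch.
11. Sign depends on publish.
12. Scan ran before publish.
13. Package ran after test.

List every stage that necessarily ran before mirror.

package, publish, scan, sign, test

Directly stated before mirror: sign.
Package reaches mirror via package → sign → mirror.
Publish reaches mirror via publish → sign → mirror.
Scan reaches mirror via scan → sign → mirror.
Likewise test reaches mirror by chaining the stated constraints.
No chain forces fetch (or any of the others) ahead of mirror.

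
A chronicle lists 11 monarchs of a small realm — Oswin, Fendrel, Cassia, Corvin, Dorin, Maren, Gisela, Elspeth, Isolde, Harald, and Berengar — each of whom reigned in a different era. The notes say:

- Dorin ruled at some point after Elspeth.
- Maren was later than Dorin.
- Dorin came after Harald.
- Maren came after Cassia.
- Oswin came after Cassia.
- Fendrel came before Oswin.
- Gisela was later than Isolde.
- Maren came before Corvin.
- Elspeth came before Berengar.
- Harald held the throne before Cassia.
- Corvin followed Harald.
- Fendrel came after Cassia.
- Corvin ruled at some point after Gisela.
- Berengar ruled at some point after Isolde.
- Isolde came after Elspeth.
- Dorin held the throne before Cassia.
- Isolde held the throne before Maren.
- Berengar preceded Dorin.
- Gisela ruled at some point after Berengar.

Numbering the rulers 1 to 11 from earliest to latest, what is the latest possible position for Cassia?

Cassia must come before Corvin, Fendrel, Maren, and Oswin — 4 rulers forced after them.
Everything else can be placed before Cassia in some valid order, so Cassia can sit as late as position 11 − 4 = 7.

7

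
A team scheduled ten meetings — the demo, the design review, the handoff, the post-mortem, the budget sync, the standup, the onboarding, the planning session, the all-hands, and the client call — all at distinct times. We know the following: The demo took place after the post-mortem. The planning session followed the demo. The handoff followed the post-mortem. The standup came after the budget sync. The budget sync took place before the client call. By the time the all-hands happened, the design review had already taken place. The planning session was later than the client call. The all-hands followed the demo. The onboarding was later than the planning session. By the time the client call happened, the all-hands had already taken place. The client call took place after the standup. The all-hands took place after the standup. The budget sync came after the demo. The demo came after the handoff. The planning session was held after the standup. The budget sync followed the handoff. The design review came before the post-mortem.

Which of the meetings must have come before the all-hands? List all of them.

the budget sync, the demo, the design review, the handoff, the post-mortem, the standup

Directly stated before the all-hands: the demo, the design review, and the standup.
The budget sync reaches the all-hands via the budget sync → the standup → the all-hands.
The handoff reaches the all-hands via the handoff → the demo → the all-hands.
The post-mortem reaches the all-hands via the post-mortem → the demo → the all-hands.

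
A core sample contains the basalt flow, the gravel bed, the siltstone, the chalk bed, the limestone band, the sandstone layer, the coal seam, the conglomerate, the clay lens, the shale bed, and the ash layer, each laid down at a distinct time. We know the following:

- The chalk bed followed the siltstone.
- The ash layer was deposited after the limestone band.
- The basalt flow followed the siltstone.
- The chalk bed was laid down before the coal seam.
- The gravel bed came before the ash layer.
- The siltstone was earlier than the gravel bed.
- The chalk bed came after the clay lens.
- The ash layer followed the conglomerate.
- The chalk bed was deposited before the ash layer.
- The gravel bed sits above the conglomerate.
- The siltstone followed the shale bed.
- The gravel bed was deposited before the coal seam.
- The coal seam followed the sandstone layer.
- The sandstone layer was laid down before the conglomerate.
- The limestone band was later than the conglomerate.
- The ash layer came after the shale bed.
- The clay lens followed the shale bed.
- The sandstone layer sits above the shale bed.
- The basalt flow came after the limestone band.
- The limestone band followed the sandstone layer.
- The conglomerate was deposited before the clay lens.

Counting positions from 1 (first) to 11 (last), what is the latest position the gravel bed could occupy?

9

The gravel bed must come before the ash layer and the coal seam — 2 layers forced after it.
Everything else can be placed before the gravel bed in some valid order, so the gravel bed can sit as late as position 11 − 2 = 9.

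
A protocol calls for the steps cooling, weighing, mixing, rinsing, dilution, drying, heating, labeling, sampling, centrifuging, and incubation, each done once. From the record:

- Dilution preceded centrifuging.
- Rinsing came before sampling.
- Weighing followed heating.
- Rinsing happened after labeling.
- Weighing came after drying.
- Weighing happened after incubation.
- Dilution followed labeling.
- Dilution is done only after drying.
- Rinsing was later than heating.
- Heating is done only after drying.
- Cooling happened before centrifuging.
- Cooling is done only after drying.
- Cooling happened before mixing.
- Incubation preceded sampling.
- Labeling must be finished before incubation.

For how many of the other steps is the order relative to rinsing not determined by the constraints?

6

Forced before rinsing: drying, heating, and labeling; forced after rinsing: sampling.
That leaves centrifuging, cooling, dilution, incubation, mixing, and weighing with no forced order relative to rinsing — 6.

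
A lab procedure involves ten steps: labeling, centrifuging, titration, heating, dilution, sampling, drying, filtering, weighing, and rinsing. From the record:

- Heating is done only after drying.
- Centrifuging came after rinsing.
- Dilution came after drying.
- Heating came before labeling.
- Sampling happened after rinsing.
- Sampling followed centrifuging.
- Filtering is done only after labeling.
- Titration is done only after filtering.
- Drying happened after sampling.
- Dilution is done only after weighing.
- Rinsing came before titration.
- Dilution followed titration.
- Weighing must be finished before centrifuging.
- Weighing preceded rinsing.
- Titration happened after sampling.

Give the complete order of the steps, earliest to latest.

weighing, rinsing, centrifuging, sampling, drying, heating, labeling, filtering, titration, dilution

The constraints fix every adjacent pair, so only one ordering works:
weighing → rinsing → centrifuging → sampling → drying → heating → labeling → filtering → titration → dilution.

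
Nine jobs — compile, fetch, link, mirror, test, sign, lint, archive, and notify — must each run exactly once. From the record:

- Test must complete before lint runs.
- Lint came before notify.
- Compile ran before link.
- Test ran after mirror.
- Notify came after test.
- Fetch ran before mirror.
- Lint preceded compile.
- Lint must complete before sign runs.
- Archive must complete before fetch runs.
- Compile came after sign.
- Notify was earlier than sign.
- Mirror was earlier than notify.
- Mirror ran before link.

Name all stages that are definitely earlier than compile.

archive, fetch, lint, mirror, notify, sign, test

Directly stated before compile: lint and sign.
Archive reaches compile via archive → fetch → mirror → test → lint → compile.
Fetch reaches compile via fetch → mirror → test → lint → compile.
Mirror reaches compile via mirror → test → lint → compile.
Likewise notify and test each reach compile by chaining the stated constraints.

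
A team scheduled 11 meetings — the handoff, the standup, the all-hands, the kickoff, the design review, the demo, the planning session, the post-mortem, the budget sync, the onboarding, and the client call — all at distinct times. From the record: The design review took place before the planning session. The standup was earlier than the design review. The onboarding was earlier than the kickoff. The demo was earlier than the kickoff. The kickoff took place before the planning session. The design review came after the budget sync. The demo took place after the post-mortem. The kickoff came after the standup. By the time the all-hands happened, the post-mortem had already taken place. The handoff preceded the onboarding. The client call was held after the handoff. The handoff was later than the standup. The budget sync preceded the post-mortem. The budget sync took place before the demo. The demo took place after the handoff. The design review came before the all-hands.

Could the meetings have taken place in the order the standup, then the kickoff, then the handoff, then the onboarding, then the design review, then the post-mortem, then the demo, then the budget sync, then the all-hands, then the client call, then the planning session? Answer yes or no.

The constraints require the budget sync before the demo, but in the proposed sequence the demo appears ahead of the budget sync. That one violation is enough.

no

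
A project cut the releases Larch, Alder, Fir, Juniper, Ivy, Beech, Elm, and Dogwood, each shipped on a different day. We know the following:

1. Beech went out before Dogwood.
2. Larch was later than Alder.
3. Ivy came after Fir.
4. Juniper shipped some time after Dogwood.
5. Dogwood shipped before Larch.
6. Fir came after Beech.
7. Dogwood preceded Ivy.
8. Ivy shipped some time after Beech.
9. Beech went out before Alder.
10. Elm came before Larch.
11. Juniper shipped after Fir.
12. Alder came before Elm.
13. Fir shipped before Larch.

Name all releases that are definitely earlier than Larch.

Directly stated before Larch: Alder, Dogwood, Elm, and Fir.
Beech reaches Larch via Beech → Dogwood → Larch.
No chain forces Ivy (or any of the others) ahead of Larch.

Alder, Beech, Dogwood, Elm, Fir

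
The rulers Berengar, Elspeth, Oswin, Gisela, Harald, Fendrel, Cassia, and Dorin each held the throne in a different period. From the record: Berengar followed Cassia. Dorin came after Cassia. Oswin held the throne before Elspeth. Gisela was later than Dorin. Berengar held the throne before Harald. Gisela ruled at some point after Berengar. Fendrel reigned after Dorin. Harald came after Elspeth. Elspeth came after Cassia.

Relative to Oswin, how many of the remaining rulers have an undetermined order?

5

Forced after Oswin: Elspeth and Harald.
That leaves Berengar, Cassia, Dorin, Fendrel, and Gisela with no forced order relative to Oswin — 5.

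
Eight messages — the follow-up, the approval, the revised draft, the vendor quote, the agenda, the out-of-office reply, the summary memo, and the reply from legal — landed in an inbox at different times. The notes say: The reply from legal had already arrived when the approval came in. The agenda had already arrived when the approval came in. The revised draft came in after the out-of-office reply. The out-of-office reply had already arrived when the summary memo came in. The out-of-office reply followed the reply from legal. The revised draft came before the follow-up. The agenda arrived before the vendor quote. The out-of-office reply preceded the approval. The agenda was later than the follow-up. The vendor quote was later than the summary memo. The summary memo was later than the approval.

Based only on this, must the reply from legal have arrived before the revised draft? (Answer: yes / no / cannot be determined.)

Chain the constraints: the reply from legal → the out-of-office reply → the revised draft. Each link is directly stated, so the reply from legal comes before the revised draft.

yes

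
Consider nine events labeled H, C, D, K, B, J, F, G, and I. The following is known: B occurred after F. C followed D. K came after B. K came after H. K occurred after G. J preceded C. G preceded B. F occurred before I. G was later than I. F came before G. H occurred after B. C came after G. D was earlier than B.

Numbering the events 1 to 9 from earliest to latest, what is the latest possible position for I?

4

I must come before B, C, G, H, and K — 5 events forced after it.
Everything else can be placed before I in some valid order, so I can sit as late as position 9 − 5 = 4.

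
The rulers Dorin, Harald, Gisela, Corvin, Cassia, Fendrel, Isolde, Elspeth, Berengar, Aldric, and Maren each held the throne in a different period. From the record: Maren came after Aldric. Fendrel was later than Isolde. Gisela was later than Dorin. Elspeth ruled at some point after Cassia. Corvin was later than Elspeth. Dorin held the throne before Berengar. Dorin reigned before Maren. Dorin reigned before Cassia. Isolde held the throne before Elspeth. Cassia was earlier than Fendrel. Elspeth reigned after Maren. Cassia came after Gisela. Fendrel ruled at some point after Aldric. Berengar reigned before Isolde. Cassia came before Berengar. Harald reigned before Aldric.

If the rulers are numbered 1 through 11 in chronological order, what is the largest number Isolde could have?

Isolde must come before Corvin, Elspeth, and Fendrel — 3 rulers forced after them.
Everything else can be placed before Isolde in some valid order, so Isolde can sit as late as position 11 − 3 = 8.

8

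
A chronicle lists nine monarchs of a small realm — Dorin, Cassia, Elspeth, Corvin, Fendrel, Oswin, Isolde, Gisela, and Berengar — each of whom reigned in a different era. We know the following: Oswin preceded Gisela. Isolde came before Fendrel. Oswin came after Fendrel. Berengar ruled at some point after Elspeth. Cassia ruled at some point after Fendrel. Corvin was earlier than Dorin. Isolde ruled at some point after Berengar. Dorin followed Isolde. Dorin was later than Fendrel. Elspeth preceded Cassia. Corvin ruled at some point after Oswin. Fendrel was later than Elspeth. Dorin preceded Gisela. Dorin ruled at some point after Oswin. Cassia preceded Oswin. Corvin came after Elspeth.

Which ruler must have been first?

Elspeth has a chain of constraints placing them before every other ruler, so Elspeth must be first.

Elspeth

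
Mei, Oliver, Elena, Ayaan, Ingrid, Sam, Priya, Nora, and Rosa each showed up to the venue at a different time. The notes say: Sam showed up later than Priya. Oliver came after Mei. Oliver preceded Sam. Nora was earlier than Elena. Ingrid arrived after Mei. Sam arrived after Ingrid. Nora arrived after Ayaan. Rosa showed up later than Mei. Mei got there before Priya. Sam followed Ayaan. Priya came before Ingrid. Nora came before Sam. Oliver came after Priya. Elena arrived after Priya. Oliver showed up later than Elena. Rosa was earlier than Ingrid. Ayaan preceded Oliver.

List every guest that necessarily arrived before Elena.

Ayaan, Mei, Nora, Priya

Directly stated before Elena: Nora and Priya.
Ayaan reaches Elena via Ayaan → Nora → Elena.
Mei reaches Elena via Mei → Priya → Elena.
No chain forces Ingrid (or any of the others) ahead of Elena.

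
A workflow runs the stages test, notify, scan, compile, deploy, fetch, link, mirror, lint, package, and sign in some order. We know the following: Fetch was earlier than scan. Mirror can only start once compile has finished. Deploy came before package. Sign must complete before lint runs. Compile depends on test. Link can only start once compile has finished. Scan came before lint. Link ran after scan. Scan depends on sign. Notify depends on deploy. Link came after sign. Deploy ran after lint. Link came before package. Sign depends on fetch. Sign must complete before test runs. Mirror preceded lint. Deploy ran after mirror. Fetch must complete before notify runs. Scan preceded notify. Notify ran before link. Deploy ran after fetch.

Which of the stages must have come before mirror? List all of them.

compile, fetch, sign, test

Directly stated before mirror: compile.
Fetch reaches mirror via fetch → sign → test → compile → mirror.
Sign reaches mirror via sign → test → compile → mirror.
Test reaches mirror via test → compile → mirror.
No chain forces lint (or any of the others) ahead of mirror.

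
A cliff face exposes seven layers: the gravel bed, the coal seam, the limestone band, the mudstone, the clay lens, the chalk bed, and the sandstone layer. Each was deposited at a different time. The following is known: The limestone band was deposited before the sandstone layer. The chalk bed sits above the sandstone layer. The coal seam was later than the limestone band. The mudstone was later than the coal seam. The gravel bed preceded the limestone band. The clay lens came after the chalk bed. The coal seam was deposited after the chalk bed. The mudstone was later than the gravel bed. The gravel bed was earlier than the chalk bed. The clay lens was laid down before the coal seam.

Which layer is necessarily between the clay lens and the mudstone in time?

the coal seam

Tracing the constraints gives the clay lens → the coal seam → the mudstone, so the coal seam sits after the clay lens and before the mudstone.
No other layer is forced both after the clay lens and before the mudstone.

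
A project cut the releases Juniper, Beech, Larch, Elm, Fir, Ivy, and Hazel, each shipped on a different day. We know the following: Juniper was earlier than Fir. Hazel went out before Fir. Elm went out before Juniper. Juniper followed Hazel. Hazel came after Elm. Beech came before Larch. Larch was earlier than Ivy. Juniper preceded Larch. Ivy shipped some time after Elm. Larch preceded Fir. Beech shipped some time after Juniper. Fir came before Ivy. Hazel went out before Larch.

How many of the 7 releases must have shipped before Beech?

3

Directly stated before Beech: Juniper.
Elm reaches Beech via Elm → Juniper → Beech.
Hazel reaches Beech via Hazel → Juniper → Beech.
No chain forces Fir (or any of the others) ahead of Beech.
That's Elm, Hazel, and Juniper — 3 in all.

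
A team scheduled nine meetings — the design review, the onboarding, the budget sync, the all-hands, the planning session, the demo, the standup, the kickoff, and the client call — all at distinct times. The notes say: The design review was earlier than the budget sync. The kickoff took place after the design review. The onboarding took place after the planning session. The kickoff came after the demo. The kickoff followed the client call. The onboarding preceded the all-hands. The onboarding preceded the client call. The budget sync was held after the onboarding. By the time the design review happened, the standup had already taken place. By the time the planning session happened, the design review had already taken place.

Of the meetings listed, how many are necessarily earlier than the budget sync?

Directly stated before the budget sync: the design review and the onboarding.
The planning session reaches the budget sync via the planning session → the onboarding → the budget sync.
The standup reaches the budget sync via the standup → the design review → the budget sync.
No chain forces the all-hands (or any of the others) ahead of the budget sync.
That's the design review, the onboarding, the planning session, and the standup — 4 in all.

4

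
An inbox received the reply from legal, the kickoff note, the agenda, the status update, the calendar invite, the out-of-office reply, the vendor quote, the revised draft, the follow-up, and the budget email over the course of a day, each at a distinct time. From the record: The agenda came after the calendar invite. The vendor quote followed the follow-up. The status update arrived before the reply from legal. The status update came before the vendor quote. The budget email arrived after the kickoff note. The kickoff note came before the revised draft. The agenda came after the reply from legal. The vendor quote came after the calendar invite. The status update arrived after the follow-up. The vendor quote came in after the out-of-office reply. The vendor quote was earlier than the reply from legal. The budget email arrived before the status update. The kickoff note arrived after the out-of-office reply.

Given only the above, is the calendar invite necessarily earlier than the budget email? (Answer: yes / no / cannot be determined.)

cannot be determined

No chain of stated constraints runs from the calendar invite to the budget email, and none runs from the budget email to the calendar invite either.
So the relative order of the calendar invite and the budget email is not fixed by the given facts.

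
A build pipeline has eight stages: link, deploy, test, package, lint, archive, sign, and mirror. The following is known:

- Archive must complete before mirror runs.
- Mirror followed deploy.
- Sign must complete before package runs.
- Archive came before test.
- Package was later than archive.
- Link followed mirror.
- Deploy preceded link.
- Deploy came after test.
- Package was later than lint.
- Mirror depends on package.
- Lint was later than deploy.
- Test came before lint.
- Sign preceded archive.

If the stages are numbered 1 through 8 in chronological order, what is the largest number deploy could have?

Deploy must come before link, lint, mirror, and package — 4 stages forced after it.
Everything else can be placed before deploy in some valid order, so deploy can sit as late as position 8 − 4 = 4.

4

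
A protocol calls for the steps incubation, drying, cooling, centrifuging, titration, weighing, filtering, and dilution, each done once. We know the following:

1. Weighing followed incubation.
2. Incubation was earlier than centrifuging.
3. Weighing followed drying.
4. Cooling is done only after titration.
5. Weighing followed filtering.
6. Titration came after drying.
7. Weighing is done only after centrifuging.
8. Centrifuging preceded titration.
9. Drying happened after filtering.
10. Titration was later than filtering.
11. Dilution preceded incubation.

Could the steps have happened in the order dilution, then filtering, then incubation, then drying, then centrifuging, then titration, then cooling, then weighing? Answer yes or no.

yes

Check each stated constraint against the proposed order — e.g. incubation is ahead of weighing; filtering is ahead of weighing. Every pair is in the required order; nothing is violated.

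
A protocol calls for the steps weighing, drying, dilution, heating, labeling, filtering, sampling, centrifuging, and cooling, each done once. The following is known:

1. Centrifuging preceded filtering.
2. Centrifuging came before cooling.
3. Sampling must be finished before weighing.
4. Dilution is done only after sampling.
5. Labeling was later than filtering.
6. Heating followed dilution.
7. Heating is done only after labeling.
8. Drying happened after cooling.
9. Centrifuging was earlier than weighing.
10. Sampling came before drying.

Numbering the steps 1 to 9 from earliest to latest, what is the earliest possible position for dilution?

Sampling must come before dilution — 1 forced predecessor.
Nothing else is forced ahead of dilution, so its earliest slot is position 1 + 1 = 2.

2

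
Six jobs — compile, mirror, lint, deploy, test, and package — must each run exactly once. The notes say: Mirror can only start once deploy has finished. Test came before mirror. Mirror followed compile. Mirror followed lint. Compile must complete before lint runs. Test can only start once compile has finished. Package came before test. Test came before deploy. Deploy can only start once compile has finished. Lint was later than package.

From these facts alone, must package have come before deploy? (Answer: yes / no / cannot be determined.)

Chain the constraints: package → test → deploy. Each link is directly stated, so package comes before deploy.

yes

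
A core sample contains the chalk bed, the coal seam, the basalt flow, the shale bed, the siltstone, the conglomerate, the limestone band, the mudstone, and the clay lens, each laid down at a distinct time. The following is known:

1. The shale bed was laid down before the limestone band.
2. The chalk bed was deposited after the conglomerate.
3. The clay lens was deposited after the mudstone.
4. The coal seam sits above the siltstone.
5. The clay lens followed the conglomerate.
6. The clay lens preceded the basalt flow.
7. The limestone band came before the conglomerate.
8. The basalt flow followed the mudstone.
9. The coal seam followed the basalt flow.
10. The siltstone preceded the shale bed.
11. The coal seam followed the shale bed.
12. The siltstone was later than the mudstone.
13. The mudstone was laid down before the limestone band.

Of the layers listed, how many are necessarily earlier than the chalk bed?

Directly stated before the chalk bed: the conglomerate.
The limestone band reaches the chalk bed via the limestone band → the conglomerate → the chalk bed.
The mudstone reaches the chalk bed via the mudstone → the limestone band → the conglomerate → the chalk bed.
The shale bed reaches the chalk bed via the shale bed → the limestone band → the conglomerate → the chalk bed.
Likewise the siltstone reaches the chalk bed by chaining the stated constraints.
That's the conglomerate, the limestone band, the mudstone, the shale bed, and the siltstone — 5 in all.

5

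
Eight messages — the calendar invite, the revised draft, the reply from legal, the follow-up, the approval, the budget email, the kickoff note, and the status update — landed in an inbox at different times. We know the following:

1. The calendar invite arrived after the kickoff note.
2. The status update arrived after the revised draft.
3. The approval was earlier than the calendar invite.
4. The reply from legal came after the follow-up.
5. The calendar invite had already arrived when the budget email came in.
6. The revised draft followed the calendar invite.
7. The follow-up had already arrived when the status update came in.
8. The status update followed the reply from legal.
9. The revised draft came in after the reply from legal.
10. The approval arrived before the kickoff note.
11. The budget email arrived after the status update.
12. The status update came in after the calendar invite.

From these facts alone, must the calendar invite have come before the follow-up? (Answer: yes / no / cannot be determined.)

cannot be determined

No chain of stated constraints runs from the calendar invite to the follow-up, and none runs from the follow-up to the calendar invite either.
So the relative order of the calendar invite and the follow-up is not fixed by the given facts.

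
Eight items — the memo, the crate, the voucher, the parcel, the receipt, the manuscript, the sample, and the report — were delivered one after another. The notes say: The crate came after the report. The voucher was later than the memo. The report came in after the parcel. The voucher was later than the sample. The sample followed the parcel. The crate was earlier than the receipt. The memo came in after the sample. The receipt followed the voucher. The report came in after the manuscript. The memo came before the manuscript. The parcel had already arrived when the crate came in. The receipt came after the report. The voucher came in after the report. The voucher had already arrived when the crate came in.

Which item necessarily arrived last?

Every other item has a chain of constraints placing it before the receipt, so the receipt is last.

the receipt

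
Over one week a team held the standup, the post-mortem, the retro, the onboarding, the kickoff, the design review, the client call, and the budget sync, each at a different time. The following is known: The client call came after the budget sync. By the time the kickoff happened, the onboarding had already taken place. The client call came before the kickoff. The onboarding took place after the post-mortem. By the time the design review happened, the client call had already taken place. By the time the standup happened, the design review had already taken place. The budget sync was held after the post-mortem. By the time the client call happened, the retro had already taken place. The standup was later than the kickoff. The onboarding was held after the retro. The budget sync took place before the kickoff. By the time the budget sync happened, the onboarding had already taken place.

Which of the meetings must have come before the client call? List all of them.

the budget sync, the onboarding, the post-mortem, the retro

Directly stated before the client call: the budget sync and the retro.
The onboarding reaches the client call via the onboarding → the budget sync → the client call.
The post-mortem reaches the client call via the post-mortem → the budget sync → the client call.
No chain forces the standup (or any of the others) ahead of the client call.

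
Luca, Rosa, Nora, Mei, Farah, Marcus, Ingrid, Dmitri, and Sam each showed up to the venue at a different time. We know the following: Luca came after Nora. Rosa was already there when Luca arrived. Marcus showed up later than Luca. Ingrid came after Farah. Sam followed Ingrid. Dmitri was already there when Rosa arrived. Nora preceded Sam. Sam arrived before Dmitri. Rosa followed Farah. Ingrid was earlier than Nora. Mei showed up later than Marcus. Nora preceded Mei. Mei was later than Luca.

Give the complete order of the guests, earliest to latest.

The constraints fix every adjacent pair, so only one ordering works:
Farah → Ingrid → Nora → Sam → Dmitri → Rosa → Luca → Marcus → Mei.

Farah, Ingrid, Nora, Sam, Dmitri, Rosa, Luca, Marcus, Mei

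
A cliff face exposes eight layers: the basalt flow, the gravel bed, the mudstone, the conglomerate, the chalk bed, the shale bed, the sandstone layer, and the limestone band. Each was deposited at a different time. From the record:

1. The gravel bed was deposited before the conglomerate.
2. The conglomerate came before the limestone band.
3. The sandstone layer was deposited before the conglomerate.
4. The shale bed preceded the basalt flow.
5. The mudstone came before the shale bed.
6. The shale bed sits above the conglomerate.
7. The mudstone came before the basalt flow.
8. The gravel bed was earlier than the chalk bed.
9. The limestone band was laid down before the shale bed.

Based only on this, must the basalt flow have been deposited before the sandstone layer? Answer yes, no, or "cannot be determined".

no

Tracing the constraints gives the sandstone layer → the conglomerate → the shale bed → the basalt flow, so the sandstone layer must come before the basalt flow.
That means the basalt flow cannot be before the sandstone layer.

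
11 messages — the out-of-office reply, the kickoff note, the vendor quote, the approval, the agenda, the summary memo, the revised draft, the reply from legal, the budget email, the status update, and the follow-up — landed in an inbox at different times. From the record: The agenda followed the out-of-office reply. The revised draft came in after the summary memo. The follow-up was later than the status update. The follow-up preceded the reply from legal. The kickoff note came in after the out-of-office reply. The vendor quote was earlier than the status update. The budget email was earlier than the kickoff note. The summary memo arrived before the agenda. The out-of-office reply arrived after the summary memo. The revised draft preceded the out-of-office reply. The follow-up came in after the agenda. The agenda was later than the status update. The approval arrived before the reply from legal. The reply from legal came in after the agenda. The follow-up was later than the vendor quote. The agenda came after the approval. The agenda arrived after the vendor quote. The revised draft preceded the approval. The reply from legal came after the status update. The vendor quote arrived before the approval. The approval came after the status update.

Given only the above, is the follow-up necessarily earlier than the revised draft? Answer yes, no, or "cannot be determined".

no

Tracing the constraints gives the revised draft → the approval → the agenda → the follow-up, so the revised draft must come before the follow-up.
That means the follow-up cannot be before the revised draft.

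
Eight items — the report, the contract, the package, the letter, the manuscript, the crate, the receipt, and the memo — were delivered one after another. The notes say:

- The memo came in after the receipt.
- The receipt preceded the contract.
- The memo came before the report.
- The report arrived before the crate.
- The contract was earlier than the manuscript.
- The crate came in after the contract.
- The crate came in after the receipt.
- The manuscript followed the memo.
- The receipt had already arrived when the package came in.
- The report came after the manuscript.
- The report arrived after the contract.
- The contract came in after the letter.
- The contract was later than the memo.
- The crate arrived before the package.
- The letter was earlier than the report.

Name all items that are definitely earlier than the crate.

the contract, the letter, the manuscript, the memo, the receipt, the report

Directly stated before the crate: the contract, the receipt, and the report.
The letter reaches the crate via the letter → the contract → the crate.
The manuscript reaches the crate via the manuscript → the report → the crate.
The memo reaches the crate via the memo → the contract → the crate.
No chain forces the package ahead of the crate.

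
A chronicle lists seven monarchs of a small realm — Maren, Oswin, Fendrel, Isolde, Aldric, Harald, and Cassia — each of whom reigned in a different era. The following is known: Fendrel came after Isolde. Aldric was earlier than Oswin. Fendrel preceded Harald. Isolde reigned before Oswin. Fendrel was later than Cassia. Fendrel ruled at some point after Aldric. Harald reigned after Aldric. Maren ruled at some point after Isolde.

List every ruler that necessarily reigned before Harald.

Directly stated before Harald: Aldric and Fendrel.
Cassia reaches Harald via Cassia → Fendrel → Harald.
Isolde reaches Harald via Isolde → Fendrel → Harald.
No chain forces Maren (or any of the others) ahead of Harald.

Aldric, Cassia, Fendrel, Isolde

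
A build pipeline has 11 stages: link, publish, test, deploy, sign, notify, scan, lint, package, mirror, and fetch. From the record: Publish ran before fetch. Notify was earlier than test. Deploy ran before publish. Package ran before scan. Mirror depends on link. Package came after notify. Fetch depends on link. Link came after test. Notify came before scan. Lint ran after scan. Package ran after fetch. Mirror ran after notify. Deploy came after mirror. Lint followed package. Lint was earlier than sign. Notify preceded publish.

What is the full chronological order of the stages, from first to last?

The constraints fix every adjacent pair, so only one ordering works:
notify → test → link → mirror → deploy → publish → fetch → package → scan → lint → sign.

notify, test, link, mirror, deploy, publish, fetch, package, scan, lint, sign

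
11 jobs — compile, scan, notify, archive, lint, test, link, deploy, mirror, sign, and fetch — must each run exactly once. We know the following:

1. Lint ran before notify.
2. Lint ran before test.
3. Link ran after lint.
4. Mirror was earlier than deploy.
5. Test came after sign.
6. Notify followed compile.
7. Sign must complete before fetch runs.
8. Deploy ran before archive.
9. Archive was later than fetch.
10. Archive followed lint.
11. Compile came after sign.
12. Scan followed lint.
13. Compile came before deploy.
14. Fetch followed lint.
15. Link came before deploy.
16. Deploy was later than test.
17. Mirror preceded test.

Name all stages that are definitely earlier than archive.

compile, deploy, fetch, link, lint, mirror, sign, test

Directly stated before archive: deploy, fetch, and lint.
Compile reaches archive via compile → deploy → archive.
Link reaches archive via link → deploy → archive.
Mirror reaches archive via mirror → deploy → archive.
Likewise sign and test each reach archive by chaining the stated constraints.
No chain forces scan (or any of the others) ahead of archive.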